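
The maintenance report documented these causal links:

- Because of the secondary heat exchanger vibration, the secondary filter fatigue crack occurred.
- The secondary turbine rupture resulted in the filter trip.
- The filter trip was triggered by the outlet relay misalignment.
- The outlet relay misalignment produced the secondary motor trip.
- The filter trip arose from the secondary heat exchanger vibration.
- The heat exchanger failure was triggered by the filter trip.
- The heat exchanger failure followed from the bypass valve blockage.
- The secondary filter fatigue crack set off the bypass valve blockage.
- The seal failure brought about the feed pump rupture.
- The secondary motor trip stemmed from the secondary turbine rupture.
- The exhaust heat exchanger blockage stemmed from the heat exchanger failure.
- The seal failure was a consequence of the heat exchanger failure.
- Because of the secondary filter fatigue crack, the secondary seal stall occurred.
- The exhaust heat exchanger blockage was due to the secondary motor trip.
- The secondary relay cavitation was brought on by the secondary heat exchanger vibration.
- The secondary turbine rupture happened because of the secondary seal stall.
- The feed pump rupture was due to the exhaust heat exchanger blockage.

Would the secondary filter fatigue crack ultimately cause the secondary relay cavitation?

The secondary filter fatigue crack leads to the secondary seal stall, the secondary turbine rupture, the secondary motor trip, the bypass valve blockage, the filter trip, the heat exchanger failure, the exhaust heat exchanger blockage, the seal failure, the feed pump rupture; the secondary relay cavitation is not among them.

No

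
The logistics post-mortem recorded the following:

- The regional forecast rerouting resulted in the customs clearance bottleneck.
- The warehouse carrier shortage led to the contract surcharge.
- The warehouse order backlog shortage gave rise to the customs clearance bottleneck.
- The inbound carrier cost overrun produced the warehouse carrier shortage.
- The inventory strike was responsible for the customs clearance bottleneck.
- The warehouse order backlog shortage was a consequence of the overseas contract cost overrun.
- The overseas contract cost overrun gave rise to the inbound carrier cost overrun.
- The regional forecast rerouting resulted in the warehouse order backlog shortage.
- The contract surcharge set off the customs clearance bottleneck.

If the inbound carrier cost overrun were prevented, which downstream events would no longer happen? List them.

Downstream of the inbound carrier cost overrun: the warehouse carrier shortage, the contract surcharge, the customs clearance bottleneck.
Of those, still caused via another path: the customs clearance bottleneck.
The remainder have no surviving cause.

the contract surcharge, the warehouse carrier shortage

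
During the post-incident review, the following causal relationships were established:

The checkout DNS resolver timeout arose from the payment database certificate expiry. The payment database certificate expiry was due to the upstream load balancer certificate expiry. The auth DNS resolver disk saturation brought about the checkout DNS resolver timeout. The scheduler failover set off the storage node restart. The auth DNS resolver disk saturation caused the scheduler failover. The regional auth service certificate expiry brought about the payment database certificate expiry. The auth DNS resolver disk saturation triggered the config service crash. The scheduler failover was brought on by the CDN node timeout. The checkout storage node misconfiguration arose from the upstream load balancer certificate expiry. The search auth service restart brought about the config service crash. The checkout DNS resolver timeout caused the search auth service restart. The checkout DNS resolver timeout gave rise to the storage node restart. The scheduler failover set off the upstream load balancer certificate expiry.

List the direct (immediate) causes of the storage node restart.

Upstream contributors include the auth DNS resolver disk saturation, the CDN node timeout, the regional auth service certificate expiry, the upstream load balancer certificate expiry, the payment database certificate expiry, but only the checkout DNS resolver timeout, the scheduler failover feed directly into the storage node restart.

the checkout DNS resolver timeout, the scheduler failover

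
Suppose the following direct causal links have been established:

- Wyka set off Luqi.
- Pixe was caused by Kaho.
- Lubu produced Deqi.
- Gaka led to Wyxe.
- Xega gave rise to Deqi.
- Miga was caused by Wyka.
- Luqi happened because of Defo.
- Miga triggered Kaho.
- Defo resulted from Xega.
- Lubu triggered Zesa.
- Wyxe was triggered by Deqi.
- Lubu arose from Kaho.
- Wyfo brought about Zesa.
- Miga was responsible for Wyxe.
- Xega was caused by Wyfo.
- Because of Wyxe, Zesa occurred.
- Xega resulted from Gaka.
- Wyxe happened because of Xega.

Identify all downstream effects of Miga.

Deqi, Kaho, Lubu, Pixe, Wyxe, Zesa

Direct effects: Kaho, Wyxe.
2 steps out: Lubu, Pixe, Zesa.
3 steps out: Deqi.
Not reachable from it: Wyka, Gaka, Wyfo, Xega, Defo, Luqi.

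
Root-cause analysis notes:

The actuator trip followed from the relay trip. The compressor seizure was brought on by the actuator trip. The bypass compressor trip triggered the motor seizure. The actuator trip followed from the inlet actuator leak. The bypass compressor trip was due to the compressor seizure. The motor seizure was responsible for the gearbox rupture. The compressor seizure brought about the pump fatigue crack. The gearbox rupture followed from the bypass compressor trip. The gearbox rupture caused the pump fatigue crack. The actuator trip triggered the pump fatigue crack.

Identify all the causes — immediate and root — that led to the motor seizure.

the actuator trip, the bypass compressor trip, the compressor seizure, the inlet actuator leak, the relay trip

Immediate cause of the motor seizure: the bypass compressor trip.
Further upstream: the relay trip, the actuator trip, the compressor seizure, the inlet actuator leak.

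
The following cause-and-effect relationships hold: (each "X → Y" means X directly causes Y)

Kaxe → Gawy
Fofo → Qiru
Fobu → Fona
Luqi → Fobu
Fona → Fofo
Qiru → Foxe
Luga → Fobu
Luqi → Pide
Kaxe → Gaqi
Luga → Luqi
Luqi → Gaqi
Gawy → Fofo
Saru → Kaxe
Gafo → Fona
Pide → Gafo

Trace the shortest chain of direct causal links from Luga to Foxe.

Luga → Fobu
Fobu → Fona
Fona → Fofo
Fofo → Qiru
Qiru → Foxe
Length: 5 steps.

Luga → Fobu → Fona → Fofo → Qiru → Foxe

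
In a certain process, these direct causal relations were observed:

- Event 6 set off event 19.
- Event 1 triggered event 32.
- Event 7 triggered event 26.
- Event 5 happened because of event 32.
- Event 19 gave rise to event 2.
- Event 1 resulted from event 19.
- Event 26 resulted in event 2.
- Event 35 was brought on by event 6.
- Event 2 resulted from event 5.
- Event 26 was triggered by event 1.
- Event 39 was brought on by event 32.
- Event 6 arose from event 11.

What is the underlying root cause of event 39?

Tracing upstream from event 39: event 39 ← event 32 ← event 1 ← event 19 ← event 6 ← event 11.
Event 11 has no stated cause, so it is the root.

event 11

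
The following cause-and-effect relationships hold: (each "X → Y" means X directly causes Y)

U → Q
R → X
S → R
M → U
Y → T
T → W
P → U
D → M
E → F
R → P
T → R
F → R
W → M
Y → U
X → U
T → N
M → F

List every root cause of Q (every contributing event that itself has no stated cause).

Tracing upstream from Q: Q ← U ← Y.
A separate upstream branch: Q ← U ← M ← D.
A separate upstream branch: Q ← U ← P ← R ← S.
A separate upstream branch: Q ← U ← P ← R ← F ← E.
Each of those chain origins has no stated cause.

D, E, S, Y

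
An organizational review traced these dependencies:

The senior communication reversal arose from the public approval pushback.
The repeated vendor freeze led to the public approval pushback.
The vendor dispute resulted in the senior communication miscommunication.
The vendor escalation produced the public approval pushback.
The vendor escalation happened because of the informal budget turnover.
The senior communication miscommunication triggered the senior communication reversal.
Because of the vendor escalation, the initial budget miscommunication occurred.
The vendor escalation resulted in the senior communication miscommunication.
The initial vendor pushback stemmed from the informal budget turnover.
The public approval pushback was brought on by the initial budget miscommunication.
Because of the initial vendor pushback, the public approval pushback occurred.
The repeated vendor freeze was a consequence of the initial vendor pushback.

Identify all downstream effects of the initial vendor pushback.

the public approval pushback, the repeated vendor freeze, the senior communication reversal

Direct effects: the repeated vendor freeze, the public approval pushback.
2 steps out: the senior communication reversal.
Not reachable from it: the informal budget turnover, the vendor escalation, the initial budget miscommunication, the senior communication miscommunication, the vendor dispute.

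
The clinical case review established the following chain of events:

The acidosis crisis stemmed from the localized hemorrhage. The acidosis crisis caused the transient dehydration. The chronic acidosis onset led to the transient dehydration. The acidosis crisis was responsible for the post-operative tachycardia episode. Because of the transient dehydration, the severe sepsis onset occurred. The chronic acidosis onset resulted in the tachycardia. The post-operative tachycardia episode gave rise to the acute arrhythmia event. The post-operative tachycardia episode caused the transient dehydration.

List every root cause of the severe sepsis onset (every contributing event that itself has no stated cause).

Tracing upstream from the severe sepsis onset: the severe sepsis onset ← the transient dehydration ← the acidosis crisis ← the localized hemorrhage.
A separate upstream branch: the severe sepsis onset ← the transient dehydration ← the chronic acidosis onset.
Each of those chain origins has no stated cause.

the chronic acidosis onset, the localized hemorrhage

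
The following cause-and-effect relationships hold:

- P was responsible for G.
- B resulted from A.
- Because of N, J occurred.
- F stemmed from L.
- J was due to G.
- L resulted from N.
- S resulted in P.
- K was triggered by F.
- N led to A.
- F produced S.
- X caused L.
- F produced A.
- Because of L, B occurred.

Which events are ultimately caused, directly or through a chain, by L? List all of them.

Direct effects: F, B.
2 steps out: S, A, K.
3 steps out: P.
4 steps out: G.
5 steps out: J.
Not reachable from it: N, X.

A, B, F, G, J, K, P, S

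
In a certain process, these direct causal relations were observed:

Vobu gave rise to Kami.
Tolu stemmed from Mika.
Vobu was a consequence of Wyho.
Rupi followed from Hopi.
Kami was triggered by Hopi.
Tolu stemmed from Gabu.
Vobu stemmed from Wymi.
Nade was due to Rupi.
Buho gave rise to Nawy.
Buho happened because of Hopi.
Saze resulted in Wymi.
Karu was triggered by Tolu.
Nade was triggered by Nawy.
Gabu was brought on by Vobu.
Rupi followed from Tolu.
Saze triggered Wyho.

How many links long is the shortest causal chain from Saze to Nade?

Shortest chain: Saze → Wyho → Vobu → Gabu → Tolu → Rupi → Nade.

6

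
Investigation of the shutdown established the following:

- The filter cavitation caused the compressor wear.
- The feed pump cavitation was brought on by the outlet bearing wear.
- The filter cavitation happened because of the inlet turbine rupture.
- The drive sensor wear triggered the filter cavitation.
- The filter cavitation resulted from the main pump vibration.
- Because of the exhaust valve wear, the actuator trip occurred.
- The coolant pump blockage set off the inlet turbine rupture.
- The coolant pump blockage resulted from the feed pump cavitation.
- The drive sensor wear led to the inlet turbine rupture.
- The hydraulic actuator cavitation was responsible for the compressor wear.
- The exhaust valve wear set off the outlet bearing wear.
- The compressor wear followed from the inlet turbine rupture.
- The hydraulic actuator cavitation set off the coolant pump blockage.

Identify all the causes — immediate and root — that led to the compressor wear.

the coolant pump blockage, the drive sensor wear, the exhaust valve wear, the feed pump cavitation, the filter cavitation, the hydraulic actuator cavitation, the inlet turbine rupture, the main pump vibration, the outlet bearing wear

Immediate causes of the compressor wear: the hydraulic actuator cavitation, the inlet turbine rupture, the filter cavitation.
Further upstream: the exhaust valve wear, the outlet bearing wear, the feed pump cavitation, the main pump vibration, the coolant pump blockage, the drive sensor wear.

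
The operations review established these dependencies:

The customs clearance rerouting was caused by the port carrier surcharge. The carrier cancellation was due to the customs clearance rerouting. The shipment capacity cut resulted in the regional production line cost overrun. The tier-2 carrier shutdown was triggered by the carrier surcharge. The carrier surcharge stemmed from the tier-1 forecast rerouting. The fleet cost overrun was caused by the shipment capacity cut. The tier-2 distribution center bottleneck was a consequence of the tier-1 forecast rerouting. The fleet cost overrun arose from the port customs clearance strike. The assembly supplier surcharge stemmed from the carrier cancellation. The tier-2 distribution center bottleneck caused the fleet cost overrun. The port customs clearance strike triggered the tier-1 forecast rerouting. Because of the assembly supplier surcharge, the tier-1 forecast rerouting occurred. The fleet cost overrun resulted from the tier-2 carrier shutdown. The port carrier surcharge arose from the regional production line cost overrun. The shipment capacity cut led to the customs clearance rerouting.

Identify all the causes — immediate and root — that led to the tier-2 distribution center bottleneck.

Immediate cause of the tier-2 distribution center bottleneck: the tier-1 forecast rerouting.
Further upstream: the shipment capacity cut, the regional production line cost overrun, the port carrier surcharge, the customs clearance rerouting, the carrier cancellation, the assembly supplier surcharge, the port customs clearance strike.

the assembly supplier surcharge, the carrier cancellation, the customs clearance rerouting, the port carrier surcharge, the port customs clearance strike, the regional production line cost overrun, the shipment capacity cut, the tier-1 forecast rerouting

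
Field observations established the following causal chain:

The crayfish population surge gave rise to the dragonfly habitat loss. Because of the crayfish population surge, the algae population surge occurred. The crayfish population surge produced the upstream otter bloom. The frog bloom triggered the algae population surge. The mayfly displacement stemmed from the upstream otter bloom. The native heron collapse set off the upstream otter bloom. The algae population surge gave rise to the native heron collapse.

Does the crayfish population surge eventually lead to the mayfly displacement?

There is a causal chain: the crayfish population surge → the upstream otter bloom → the mayfly displacement.

Yes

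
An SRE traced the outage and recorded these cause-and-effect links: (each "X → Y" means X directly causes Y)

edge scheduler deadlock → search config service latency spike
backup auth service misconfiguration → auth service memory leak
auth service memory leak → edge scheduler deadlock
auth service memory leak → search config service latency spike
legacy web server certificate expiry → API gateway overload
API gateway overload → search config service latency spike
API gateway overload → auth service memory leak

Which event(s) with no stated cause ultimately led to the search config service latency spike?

Tracing upstream from the search config service latency spike: the search config service latency spike ← the API gateway overload ← the legacy web server certificate expiry.
A separate upstream branch: the search config service latency spike ← the auth service memory leak ← the backup auth service misconfiguration.
Each of those chain origins has no stated cause.

the backup auth service misconfiguration, the legacy web server certificate expiry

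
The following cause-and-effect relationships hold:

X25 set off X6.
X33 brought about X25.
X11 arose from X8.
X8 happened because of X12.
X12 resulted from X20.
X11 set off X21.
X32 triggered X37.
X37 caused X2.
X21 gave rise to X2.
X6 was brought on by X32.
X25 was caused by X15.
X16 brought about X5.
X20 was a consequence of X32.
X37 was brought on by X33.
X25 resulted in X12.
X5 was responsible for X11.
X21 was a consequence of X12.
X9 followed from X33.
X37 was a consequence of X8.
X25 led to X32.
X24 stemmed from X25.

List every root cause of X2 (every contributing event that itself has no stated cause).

X15, X16, X33

Tracing upstream from X2: X2 ← X37 ← X33.
A separate upstream branch: X2 ← X21 ← X11 ← X5 ← X16.
A separate upstream branch: X2 ← X21 ← X12 ← X25 ← X15.
Each of those chain origins has no stated cause.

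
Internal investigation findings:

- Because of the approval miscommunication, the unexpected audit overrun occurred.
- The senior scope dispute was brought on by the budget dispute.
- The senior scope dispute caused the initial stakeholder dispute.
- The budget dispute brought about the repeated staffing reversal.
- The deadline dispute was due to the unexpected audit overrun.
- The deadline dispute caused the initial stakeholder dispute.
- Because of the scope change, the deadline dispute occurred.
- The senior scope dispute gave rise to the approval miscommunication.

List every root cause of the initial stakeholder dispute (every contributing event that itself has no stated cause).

Tracing upstream from the initial stakeholder dispute: the initial stakeholder dispute ← the senior scope dispute ← the budget dispute.
A separate upstream branch: the initial stakeholder dispute ← the deadline dispute ← the scope change.
Each of those chain origins has no stated cause.

the budget dispute, the scope change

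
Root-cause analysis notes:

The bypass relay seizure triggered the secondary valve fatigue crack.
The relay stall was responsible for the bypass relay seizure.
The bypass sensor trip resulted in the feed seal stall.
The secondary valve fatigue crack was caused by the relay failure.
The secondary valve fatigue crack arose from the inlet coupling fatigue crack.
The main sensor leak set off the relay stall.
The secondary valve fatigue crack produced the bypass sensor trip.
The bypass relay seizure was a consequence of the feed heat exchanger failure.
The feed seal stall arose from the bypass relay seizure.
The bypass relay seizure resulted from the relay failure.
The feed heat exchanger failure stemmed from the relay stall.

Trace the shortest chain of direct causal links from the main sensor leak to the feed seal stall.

the main sensor leak → the relay stall
the relay stall → the bypass relay seizure
the bypass relay seizure → the feed seal stall
Length: 3 steps.

the main sensor leak → the relay stall → the bypass relay seizure → the feed seal stall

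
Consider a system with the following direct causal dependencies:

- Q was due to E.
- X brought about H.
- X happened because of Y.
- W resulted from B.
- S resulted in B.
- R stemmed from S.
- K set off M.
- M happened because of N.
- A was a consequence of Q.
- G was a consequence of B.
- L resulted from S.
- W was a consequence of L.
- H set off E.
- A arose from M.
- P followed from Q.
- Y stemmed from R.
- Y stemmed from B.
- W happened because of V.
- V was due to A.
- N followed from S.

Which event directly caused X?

Upstream contributors include S, B, R, but only Y feeds directly into X.

Y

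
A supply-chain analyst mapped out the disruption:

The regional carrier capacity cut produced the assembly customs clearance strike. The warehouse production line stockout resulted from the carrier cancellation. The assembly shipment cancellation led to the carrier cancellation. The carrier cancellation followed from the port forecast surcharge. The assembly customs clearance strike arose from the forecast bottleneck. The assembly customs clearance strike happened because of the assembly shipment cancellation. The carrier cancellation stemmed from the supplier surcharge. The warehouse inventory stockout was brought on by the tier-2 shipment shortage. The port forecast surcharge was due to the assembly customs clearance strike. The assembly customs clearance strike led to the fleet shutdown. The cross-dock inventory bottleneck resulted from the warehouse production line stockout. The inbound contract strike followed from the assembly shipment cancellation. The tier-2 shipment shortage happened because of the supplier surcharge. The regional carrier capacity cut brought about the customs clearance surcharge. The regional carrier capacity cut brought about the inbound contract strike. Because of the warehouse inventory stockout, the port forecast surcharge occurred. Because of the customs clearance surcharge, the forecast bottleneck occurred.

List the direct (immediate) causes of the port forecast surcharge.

Upstream contributors include the supplier surcharge, the tier-2 shipment shortage, the regional carrier capacity cut, the customs clearance surcharge, the forecast bottleneck, the assembly shipment cancellation, but only the assembly customs clearance strike, the warehouse inventory stockout feed directly into the port forecast surcharge.

the assembly customs clearance strike, the warehouse inventory stockout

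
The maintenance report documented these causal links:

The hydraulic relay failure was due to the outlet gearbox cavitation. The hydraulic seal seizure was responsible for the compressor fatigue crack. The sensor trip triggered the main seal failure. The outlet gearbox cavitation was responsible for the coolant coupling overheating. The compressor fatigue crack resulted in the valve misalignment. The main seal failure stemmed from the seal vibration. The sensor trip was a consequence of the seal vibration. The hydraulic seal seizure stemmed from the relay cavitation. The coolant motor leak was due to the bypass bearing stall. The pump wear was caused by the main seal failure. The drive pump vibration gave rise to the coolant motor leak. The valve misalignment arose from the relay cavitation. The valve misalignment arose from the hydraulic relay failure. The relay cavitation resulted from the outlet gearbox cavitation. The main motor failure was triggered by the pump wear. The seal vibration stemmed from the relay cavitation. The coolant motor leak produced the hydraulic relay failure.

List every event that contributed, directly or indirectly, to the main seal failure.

Immediate causes of the main seal failure: the seal vibration, the sensor trip.
Further upstream: the outlet gearbox cavitation, the relay cavitation.

the outlet gearbox cavitation, the relay cavitation, the seal vibration, the sensor trip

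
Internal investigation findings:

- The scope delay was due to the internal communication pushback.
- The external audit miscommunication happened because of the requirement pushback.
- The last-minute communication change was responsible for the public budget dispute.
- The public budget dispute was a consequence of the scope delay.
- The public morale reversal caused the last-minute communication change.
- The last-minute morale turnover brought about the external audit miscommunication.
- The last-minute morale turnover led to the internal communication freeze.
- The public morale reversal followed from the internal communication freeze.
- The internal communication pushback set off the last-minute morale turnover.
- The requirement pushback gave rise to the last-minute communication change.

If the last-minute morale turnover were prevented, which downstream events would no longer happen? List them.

Downstream of the last-minute morale turnover: the internal communication freeze, the public morale reversal, the external audit miscommunication, the last-minute communication change, the public budget dispute.
Of those, still caused via another path: the external audit miscommunication, the last-minute communication change, the public budget dispute.
The remainder have no surviving cause.

the internal communication freeze, the public morale reversal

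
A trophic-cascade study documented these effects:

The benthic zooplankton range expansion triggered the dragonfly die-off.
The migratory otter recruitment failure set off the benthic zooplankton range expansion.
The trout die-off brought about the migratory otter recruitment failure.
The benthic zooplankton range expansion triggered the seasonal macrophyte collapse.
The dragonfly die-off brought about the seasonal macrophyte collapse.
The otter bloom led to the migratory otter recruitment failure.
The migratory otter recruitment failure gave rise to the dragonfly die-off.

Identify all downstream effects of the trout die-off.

the benthic zooplankton range expansion, the dragonfly die-off, the migratory otter recruitment failure, the seasonal macrophyte collapse

Direct effects: the migratory otter recruitment failure.
2 steps out: the benthic zooplankton range expansion, the dragonfly die-off.
3 steps out: the seasonal macrophyte collapse.
Not reachable from it: the otter bloom.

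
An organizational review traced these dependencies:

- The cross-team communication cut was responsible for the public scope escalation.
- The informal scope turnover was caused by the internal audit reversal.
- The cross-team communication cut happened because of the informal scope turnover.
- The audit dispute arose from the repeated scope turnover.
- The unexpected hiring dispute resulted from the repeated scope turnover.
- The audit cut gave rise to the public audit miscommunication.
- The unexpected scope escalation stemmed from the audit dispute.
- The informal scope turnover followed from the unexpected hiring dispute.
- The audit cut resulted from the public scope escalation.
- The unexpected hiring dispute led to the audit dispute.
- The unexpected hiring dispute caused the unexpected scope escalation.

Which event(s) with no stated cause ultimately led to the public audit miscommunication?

the internal audit reversal, the repeated scope turnover

Tracing upstream from the public audit miscommunication: the public audit miscommunication ← the audit cut ← the public scope escalation ← the cross-team communication cut ← the informal scope turnover ← the unexpected hiring dispute ← the repeated scope turnover.
A separate upstream branch: the public audit miscommunication ← the audit cut ← the public scope escalation ← the cross-team communication cut ← the informal scope turnover ← the internal audit reversal.
Each of those chain origins has no stated cause.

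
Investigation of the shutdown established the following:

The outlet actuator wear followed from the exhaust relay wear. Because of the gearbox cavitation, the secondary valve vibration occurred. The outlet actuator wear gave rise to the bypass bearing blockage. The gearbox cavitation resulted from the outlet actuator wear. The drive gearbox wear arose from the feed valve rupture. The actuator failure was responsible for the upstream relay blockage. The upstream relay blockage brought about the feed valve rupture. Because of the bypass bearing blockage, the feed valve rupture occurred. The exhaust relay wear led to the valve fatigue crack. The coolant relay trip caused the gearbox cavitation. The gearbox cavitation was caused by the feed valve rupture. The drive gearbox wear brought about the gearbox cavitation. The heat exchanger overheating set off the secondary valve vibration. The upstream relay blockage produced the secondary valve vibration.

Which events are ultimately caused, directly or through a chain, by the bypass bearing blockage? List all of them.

Direct effects: the feed valve rupture.
2 steps out: the drive gearbox wear, the gearbox cavitation.
3 steps out: the secondary valve vibration.
Not reachable from it: the exhaust relay wear, the valve fatigue crack, the outlet actuator wear, the actuator failure, the coolant relay trip, the upstream relay blockage, the heat exchanger overheating.

the drive gearbox wear, the feed valve rupture, the gearbox cavitation, the secondary valve vibration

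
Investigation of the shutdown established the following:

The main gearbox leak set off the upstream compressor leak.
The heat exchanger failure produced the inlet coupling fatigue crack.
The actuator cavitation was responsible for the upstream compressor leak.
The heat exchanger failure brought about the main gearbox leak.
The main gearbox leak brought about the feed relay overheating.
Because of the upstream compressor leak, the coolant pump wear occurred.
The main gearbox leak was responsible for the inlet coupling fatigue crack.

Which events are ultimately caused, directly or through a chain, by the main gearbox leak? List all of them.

Direct effects: the upstream compressor leak, the feed relay overheating, the inlet coupling fatigue crack.
2 steps out: the coolant pump wear.
Not reachable from it: the heat exchanger failure, the actuator cavitation.

the coolant pump wear, the feed relay overheating, the inlet coupling fatigue crack, the upstream compressor leak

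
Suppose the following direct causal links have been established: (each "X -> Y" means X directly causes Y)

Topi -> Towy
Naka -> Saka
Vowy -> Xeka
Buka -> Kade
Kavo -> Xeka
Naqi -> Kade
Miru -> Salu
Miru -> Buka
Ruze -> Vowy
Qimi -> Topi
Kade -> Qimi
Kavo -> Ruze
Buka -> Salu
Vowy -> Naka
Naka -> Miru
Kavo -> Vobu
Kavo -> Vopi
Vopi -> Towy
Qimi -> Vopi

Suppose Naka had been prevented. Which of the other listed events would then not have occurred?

Downstream of Naka: Miru, Buka, Kade, Saka, Qimi, Topi, Vopi, Salu, Towy.
Of those, still caused via another path: Kade, Qimi, Topi, Vopi, Towy.
The remainder have no surviving cause.

Buka, Miru, Saka, Salu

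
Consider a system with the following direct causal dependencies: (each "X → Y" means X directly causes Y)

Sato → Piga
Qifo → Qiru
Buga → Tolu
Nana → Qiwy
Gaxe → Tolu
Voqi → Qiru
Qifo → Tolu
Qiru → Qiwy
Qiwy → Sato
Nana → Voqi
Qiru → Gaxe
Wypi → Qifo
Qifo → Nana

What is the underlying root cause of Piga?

Wypi

Tracing upstream from Piga: Piga ← Sato ← Qiwy ← Nana ← Qifo ← Wypi.
Wypi has no stated cause, so it is the root.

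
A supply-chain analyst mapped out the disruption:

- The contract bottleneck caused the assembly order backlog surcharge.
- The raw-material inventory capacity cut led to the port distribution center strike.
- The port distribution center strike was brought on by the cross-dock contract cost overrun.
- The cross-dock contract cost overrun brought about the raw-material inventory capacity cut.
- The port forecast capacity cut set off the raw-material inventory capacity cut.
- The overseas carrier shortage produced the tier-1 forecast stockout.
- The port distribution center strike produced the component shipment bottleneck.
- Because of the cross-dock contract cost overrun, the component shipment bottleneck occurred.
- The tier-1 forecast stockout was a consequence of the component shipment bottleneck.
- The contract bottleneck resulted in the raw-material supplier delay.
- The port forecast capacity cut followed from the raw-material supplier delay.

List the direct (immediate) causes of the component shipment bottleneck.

Upstream contributors include the contract bottleneck, the raw-material supplier delay, the port forecast capacity cut, the raw-material inventory capacity cut, but only the cross-dock contract cost overrun, the port distribution center strike feed directly into the component shipment bottleneck.

the cross-dock contract cost overrun, the port distribution center strike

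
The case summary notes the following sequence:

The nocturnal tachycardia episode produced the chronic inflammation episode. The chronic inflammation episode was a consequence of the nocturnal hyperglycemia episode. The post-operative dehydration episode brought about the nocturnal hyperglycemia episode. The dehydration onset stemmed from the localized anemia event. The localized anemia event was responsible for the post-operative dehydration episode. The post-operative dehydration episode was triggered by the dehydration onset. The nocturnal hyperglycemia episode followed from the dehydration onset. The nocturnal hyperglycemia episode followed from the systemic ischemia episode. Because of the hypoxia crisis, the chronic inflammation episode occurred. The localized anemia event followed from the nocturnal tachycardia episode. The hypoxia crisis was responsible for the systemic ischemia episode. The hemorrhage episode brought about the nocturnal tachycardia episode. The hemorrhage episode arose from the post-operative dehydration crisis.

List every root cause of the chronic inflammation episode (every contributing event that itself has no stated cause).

the hypoxia crisis, the post-operative dehydration crisis

Tracing upstream from the chronic inflammation episode: the chronic inflammation episode ← the nocturnal tachycardia episode ← the hemorrhage episode ← the post-operative dehydration crisis.
A separate upstream branch: the chronic inflammation episode ← the hypoxia crisis.
Each of those chain origins has no stated cause.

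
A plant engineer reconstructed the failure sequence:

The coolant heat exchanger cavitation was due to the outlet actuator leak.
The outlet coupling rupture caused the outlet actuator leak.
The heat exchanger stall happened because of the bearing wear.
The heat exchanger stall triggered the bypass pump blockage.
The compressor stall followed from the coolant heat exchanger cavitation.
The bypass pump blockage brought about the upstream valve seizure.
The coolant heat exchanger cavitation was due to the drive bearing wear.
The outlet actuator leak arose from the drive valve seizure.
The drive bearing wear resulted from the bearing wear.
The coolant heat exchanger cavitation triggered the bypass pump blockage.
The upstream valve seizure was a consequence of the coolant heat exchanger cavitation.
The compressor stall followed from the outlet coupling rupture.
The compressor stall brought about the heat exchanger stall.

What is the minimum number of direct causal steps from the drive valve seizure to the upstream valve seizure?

Shortest chain: the drive valve seizure → the outlet actuator leak → the coolant heat exchanger cavitation → the upstream valve seizure.

3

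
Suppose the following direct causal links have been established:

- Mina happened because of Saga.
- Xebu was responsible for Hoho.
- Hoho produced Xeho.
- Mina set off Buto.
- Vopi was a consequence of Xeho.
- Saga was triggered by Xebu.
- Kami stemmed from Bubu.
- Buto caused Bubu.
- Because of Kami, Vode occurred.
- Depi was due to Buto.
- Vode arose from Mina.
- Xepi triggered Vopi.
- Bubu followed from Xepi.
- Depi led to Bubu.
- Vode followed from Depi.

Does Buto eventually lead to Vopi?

No

Buto leads to Depi, Bubu, Kami, Vode; Vopi is not among them.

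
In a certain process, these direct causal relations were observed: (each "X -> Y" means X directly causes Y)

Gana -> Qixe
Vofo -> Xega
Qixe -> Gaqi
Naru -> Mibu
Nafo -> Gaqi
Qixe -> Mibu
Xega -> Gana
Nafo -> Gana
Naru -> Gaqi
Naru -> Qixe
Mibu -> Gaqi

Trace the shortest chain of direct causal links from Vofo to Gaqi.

Vofo → Xega → Gana → Qixe → Gaqi

Vofo → Xega
Xega → Gana
Gana → Qixe
Qixe → Gaqi
Length: 4 steps.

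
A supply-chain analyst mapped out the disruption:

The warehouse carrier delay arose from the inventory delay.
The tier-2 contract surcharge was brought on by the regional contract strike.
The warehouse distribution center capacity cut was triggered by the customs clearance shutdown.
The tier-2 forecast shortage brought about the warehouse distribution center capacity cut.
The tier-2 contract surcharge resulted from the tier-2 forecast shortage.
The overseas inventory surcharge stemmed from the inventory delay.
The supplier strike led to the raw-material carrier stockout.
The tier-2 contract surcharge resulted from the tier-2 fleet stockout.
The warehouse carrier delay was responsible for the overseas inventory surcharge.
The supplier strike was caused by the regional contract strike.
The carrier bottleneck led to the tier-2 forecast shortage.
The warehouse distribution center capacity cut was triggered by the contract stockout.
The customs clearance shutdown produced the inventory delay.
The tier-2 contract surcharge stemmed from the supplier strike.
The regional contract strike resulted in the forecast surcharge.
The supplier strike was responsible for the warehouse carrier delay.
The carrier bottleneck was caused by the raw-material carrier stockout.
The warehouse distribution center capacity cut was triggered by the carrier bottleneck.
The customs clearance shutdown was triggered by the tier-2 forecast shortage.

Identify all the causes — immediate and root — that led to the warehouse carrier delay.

Immediate causes of the warehouse carrier delay: the supplier strike, the inventory delay.
Further upstream: the regional contract strike, the raw-material carrier stockout, the carrier bottleneck, the tier-2 forecast shortage, the customs clearance shutdown.

the carrier bottleneck, the customs clearance shutdown, the inventory delay, the raw-material carrier stockout, the regional contract strike, the supplier strike, the tier-2 forecast shortage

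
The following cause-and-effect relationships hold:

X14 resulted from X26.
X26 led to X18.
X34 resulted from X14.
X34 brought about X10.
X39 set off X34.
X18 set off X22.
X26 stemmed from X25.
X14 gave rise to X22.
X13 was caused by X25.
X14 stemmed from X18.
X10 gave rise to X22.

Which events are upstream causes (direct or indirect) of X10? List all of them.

X14, X18, X25, X26, X34, X39

Immediate cause of X10: X34.
Further upstream: X25, X26, X18, X14, X39.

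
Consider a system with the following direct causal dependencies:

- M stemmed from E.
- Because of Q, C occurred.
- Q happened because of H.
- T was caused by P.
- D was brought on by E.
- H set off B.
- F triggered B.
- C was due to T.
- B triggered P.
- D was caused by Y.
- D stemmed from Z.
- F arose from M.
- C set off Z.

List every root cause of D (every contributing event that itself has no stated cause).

E, H, Y

Tracing upstream from D: D ← E.
A separate upstream branch: D ← Z ← C ← Q ← H.
A separate upstream branch: D ← Y.
Each of those chain origins has no stated cause.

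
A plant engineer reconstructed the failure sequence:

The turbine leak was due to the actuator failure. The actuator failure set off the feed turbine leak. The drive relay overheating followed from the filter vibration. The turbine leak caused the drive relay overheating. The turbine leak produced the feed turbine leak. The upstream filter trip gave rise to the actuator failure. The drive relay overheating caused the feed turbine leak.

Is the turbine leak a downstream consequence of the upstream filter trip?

There is a causal chain: the upstream filter trip → the actuator failure → the turbine leak.

Yes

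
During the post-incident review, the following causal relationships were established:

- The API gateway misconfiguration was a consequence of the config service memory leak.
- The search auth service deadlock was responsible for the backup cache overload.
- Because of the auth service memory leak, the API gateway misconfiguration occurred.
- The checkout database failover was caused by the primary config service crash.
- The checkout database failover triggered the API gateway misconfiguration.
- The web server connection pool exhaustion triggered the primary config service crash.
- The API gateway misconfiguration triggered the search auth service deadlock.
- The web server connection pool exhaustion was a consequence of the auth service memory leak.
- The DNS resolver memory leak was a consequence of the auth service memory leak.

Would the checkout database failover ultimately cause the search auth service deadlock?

Yes

There is a causal chain: the checkout database failover → the API gateway misconfiguration → the search auth service deadlock.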